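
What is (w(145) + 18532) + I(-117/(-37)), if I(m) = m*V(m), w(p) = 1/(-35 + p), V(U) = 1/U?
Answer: 2038631/110 ≈ 18533.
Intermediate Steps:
I(m) = 1 (I(m) = m/m = 1)
(w(145) + 18532) + I(-117/(-37)) = (1/(-35 + 145) + 18532) + 1 = (1/110 + 18532) + 1 = 2038521/110 + 1 = 2038631/110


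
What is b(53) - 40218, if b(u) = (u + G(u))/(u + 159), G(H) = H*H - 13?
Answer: -8523367/212 ≈ -40205.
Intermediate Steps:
G(H) = -13 + H**2 (G(H) = H**2 - 13 = -13 + H**2)
b(u) = (-13 + u + u**2)/(159 + u) (b(u) = (u + (-13 + u**2))/(u + 159) = (-13 + u + u**2)/(159 + u))
b(53) - 40218 = (-13 + 53 + 53**2)/(159 + 53) - 40218 = (-13 + 53 + 2809)/212 - 40218 = (1/212)*2849 - 40218 = 2849/212 - 40218 = -8523367/212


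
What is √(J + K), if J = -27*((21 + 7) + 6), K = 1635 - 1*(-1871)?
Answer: 2*√647 ≈ 50.872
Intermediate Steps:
K = 3506 (K = 1635 + 1871 = 3506)
J = -918 (J = -27*(28 + 6) = -27*34 = -918)
√(J + K) = √(-918 + 3506) = √2588 = 2*√647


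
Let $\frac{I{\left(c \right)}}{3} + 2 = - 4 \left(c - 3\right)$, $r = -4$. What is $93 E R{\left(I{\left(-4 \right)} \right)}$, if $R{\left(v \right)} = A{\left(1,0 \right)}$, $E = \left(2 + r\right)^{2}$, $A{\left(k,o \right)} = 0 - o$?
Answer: $0$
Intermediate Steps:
$A{\left(k,o \right)} = - o$
$I{\left(c \right)} = 30 - 12 c$ ($I{\left(c \right)} = -6 + 3 \left(- 4 \left(c - 3\right)\right) = -6 + 3 \left(- 4 \left(-3 + c\right)\right) = -6 + 3 \left(12 - 4 c\right) = -6 - \left(-36 + 12 c\right) = 30 - 12 c$)
$E = 4$ ($E = \left(2 - 4\right)^{2} = \left(-2\right)^{2} = 4$)
$R{\left(v \right)} = 0$ ($R{\left(v \right)} = \left(-1\right) 0 = 0$)
$93 E R{\left(I{\left(-4 \right)} \right)} = 93 \cdot 4 \cdot 0 = 372 \cdot 0 = 0$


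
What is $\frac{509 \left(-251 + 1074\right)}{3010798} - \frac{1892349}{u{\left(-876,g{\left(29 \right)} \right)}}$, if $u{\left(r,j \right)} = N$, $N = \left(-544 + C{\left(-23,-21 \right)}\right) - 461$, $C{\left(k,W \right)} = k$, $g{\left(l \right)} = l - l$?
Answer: $\frac{2848955610449}{1547550172} \approx 1840.9$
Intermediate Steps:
$g{\left(l \right)} = 0$
$N = -1028$ ($N = \left(-544 - 23\right) - 461 = -567 - 461 = -1028$)
$u{\left(r,j \right)} = -1028$
$\frac{509 \left(-251 + 1074\right)}{3010798} - \frac{1892349}{u{\left(-876,g{\left(29 \right)} \right)}} = \frac{509 \left(-251 + 1074\right)}{3010798} - \frac{1892349}{-1028} = 509 \cdot 823 \cdot \frac{1}{3010798} - - \frac{1892349}{1028} = 418907 \cdot \frac{1}{3010798} + \frac{1892349}{1028} = \frac{418907}{3010798} + \frac{1892349}{1028} = \frac{2848955610449}{1547550172}$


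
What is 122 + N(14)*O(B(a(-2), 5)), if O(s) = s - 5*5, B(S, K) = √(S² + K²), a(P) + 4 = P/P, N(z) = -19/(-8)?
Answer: 501/8 + 19*√34/8 ≈ 76.474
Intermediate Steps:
N(z) = 19/8 (N(z) = -19*(-⅛) = 19/8)
a(P) = -3 (a(P) = -4 + P/P = -4 + 1 = -3)
B(S, K) = √(K² + S²)
O(s) = -25 + s (O(s) = s - 25 = -25 + s)
122 + N(14)*O(B(a(-2), 5)) = 122 + 19*(-25 + √(5² + (-3)²))/8 = 122 + 19*(-25 + √(25 + 9))/8 = 122 + 19*(-25 + √34)/8 = 122 + (-475/8 + 19*√34/8) = 501/8 + 19*√34/8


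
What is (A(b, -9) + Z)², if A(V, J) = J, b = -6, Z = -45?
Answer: 2916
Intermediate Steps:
(A(b, -9) + Z)² = (-9 - 45)² = (-54)² = 2916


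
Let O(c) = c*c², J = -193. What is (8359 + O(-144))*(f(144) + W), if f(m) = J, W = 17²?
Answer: -285852000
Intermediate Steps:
W = 289
O(c) = c³
f(m) = -193
(8359 + O(-144))*(f(144) + W) = (8359 + (-144)³)*(-193 + 289) = (8359 - 2985984)*96 = -2977625*96 = -285852000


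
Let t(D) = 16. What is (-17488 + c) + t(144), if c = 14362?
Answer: -3110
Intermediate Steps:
(-17488 + c) + t(144) = (-17488 + 14362) + 16 = -3126 + 16 = -3110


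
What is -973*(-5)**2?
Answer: -24325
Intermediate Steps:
-973*(-5)**2 = -973*25 = -24325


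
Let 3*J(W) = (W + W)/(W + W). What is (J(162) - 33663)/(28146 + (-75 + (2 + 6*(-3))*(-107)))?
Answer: -100988/89349 ≈ -1.1303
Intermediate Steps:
J(W) = ⅓ (J(W) = ((W + W)/(W + W))/3 = ((2*W)/((2*W)))/3 = ((2*W)*(1/(2*W)))/3 = (⅓)*1 = ⅓)
(J(162) - 33663)/(28146 + (-75 + (2 + 6*(-3))*(-107))) = (⅓ - 33663)/(28146 + (-75 + (2 + 6*(-3))*(-107))) = -100988/(3*(28146 + (-75 + (2 - 18)*(-107)))) = -100988/(3*(28146 + (-75 - 16*(-107)))) = -100988/(3*(28146 + (-75 + 1712))) = -100988/(3*(28146 + 1637)) = -100988/3/29783 = -100988/3*1/29783 = -100988/89349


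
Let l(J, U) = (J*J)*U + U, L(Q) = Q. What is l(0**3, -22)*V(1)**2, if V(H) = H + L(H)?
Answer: -88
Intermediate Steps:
l(J, U) = U + U*J**2 (l(J, U) = J**2*U + U = U*J**2 + U = U + U*J**2)
V(H) = 2*H (V(H) = H + H = 2*H)
l(0**3, -22)*V(1)**2 = (-22*(1 + (0**3)**2))*(2*1)**2 = -22*(1 + 0**2)*2**2 = -22*(1 + 0)*4 = -22*1*4 = -22*4 = -88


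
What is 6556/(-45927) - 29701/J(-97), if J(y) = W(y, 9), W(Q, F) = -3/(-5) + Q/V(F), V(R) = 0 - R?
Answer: -61386858887/23514624 ≈ -2610.6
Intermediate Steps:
V(R) = -R
W(Q, F) = ⅗ - Q/F (W(Q, F) = -3/(-5) + Q/((-F)) = -3*(-⅕) + Q*(-1/F) = ⅗ - Q/F)
J(y) = ⅗ - y/9 (J(y) = ⅗ - 1*y/9 = ⅗ - 1*y*⅑ = ⅗ - y/9)
6556/(-45927) - 29701/J(-97) = 6556/(-45927) - 29701/(⅗ - ⅑*(-97)) = 6556*(-1/45927) - 29701/(⅗ + 97/9) = -6556/45927 - 29701/512/45 = -6556/45927 - 29701*45/512 = -6556/45927 - 1336545/512 = -61386858887/23514624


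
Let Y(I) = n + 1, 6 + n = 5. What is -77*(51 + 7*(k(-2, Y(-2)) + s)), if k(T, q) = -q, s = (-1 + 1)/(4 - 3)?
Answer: -3927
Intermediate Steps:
n = -1 (n = -6 + 5 = -1)
Y(I) = 0 (Y(I) = -1 + 1 = 0)
s = 0 (s = 0/1 = 0*1 = 0)
-77*(51 + 7*(k(-2, Y(-2)) + s)) = -77*(51 + 7*(-1*0 + 0)) = -77*(51 + 7*(0 + 0)) = -77*(51 + 7*0) = -77*(51 + 0) = -77*51 = -3927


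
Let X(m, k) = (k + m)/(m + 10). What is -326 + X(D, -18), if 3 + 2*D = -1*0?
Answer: -5581/17 ≈ -328.29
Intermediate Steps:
D = -3/2 (D = -3/2 + (-1*0)/2 = -3/2 + (½)*0 = -3/2 + 0 = -3/2 ≈ -1.5000)
X(m, k) = (k + m)/(10 + m)
-326 + X(D, -18) = -326 + (-18 - 3/2)/(10 - 3/2) = -326 - 39/2/(17/2) = -326 + (2/17)*(-39/2) = -326 - 39/17 = -5581/17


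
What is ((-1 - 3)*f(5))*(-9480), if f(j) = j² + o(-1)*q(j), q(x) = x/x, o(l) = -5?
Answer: 758400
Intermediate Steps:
q(x) = 1
f(j) = -5 + j² (f(j) = j² - 5*1 = j² - 5 = -5 + j²)
((-1 - 3)*f(5))*(-9480) = ((-1 - 3)*(-5 + 5²))*(-9480) = -4*(-5 + 25)*(-9480) = -4*20*(-9480) = -80*(-9480) = 758400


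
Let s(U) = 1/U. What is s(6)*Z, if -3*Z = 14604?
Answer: -2434/3 ≈ -811.33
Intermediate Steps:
Z = -4868 (Z = -⅓*14604 = -4868)
s(6)*Z = -4868/6 = (⅙)*(-4868) = -2434/3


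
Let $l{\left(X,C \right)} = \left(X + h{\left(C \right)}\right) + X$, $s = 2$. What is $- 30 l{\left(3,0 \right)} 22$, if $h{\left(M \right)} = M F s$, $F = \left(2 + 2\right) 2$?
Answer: $-3960$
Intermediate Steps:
$F = 8$ ($F = 4 \cdot 2 = 8$)
$h{\left(M \right)} = 16 M$ ($h{\left(M \right)} = M 8 \cdot 2 = 8 M 2 = 16 M$)
$l{\left(X,C \right)} = 2 X + 16 C$ ($l{\left(X,C \right)} = \left(X + 16 C\right) + X = 2 X + 16 C$)
$- 30 l{\left(3,0 \right)} 22 = - 30 \left(2 \cdot 3 + 16 \cdot 0\right) 22 = - 30 \left(6 + 0\right) 22 = \left(-30\right) 6 \cdot 22 = \left(-180\right) 22 = -3960$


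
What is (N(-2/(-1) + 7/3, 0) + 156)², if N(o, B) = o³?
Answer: 41075281/729 ≈ 56345.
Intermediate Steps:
(N(-2/(-1) + 7/3, 0) + 156)² = ((-2/(-1) + 7/3)³ + 156)² = ((-2*(-1) + 7*(⅓))³ + 156)² = ((2 + 7/3)³ + 156)² = ((13/3)³ + 156)² = (2197/27 + 156)² = (6409/27)² = 41075281/729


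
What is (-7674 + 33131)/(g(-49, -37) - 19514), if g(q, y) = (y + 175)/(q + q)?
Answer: -1247393/956255 ≈ -1.3045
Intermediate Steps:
g(q, y) = (175 + y)/(2*q) (g(q, y) = (175 + y)/((2*q)) = (175 + y)*(1/(2*q)) = (175 + y)/(2*q))
(-7674 + 33131)/(g(-49, -37) - 19514) = (-7674 + 33131)/((1/2)*(175 - 37)/(-49) - 19514) = 25457/((1/2)*(-1/49)*138 - 19514) = 25457/(-69/49 - 19514) = 25457/(-956255/49) = 25457*(-49/956255) = -1247393/956255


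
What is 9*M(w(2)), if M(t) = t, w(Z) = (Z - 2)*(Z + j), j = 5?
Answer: 0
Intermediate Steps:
w(Z) = (-2 + Z)*(5 + Z) (w(Z) = (Z - 2)*(Z + 5) = (-2 + Z)*(5 + Z))
9*M(w(2)) = 9*(-10 + 2**2 + 3*2) = 9*(-10 + 4 + 6) = 9*0 = 0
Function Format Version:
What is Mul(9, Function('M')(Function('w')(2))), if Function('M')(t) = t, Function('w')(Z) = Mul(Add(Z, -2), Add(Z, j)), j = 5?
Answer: 0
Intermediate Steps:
Function('w')(Z) = Mul(Add(-2, Z), Add(5, Z)) (Function('w')(Z) = Mul(Add(Z, -2), Add(Z, 5)) = Mul(Add(-2, Z), Add(5, Z)))
Mul(9, Function('M')(Function('w')(2))) = Mul(9, Add(-10, Pow(2, 2), Mul(3, 2))) = Mul(9, Add(-10, 4, 6)) = Mul(9, 0) = 0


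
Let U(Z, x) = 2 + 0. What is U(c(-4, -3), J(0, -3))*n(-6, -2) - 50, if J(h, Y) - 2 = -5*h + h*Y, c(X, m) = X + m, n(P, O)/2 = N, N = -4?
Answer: -66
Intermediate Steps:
n(P, O) = -8 (n(P, O) = 2*(-4) = -8)
J(h, Y) = 2 - 5*h + Y*h (J(h, Y) = 2 + (-5*h + h*Y) = 2 + (-5*h + Y*h) = 2 - 5*h + Y*h)
U(Z, x) = 2
U(c(-4, -3), J(0, -3))*n(-6, -2) - 50 = 2*(-8) - 50 = -16 - 50 = -66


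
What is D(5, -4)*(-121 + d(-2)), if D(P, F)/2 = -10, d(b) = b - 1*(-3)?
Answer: 2400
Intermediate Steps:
d(b) = 3 + b (d(b) = b + 3 = 3 + b)
D(P, F) = -20 (D(P, F) = 2*(-10) = -20)
D(5, -4)*(-121 + d(-2)) = -20*(-121 + (3 - 2)) = -20*(-121 + 1) = -20*(-120) = 2400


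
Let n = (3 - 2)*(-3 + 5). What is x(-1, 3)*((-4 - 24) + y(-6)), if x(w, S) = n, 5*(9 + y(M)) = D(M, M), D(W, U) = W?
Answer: -382/5 ≈ -76.400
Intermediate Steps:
n = 2 (n = 1*2 = 2)
y(M) = -9 + M/5
x(w, S) = 2
x(-1, 3)*((-4 - 24) + y(-6)) = 2*((-4 - 24) + (-9 + (⅕)*(-6))) = 2*(-28 + (-9 - 6/5)) = 2*(-28 - 51/5) = 2*(-191/5) = -382/5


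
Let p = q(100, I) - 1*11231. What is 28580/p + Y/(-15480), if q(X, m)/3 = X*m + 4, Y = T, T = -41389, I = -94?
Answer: 1189094591/610206120 ≈ 1.9487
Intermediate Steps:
Y = -41389
q(X, m) = 12 + 3*X*m (q(X, m) = 3*(X*m + 4) = 3*(4 + X*m) = 12 + 3*X*m)
p = -39419 (p = (12 + 3*100*(-94)) - 1*11231 = (12 - 28200) - 11231 = -28188 - 11231 = -39419)
28580/p + Y/(-15480) = 28580/(-39419) - 41389/(-15480) = 28580*(-1/39419) - 41389*(-1/15480) = -28580/39419 + 41389/15480 = 1189094591/610206120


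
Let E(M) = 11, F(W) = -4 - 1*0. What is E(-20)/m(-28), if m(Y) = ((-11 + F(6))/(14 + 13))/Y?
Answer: 2772/5 ≈ 554.40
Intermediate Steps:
F(W) = -4 (F(W) = -4 + 0 = -4)
m(Y) = -5/(9*Y) (m(Y) = ((-11 - 4)/(14 + 13))/Y = (-15/27)/Y = (-15*1/27)/Y = -5/(9*Y))
E(-20)/m(-28) = 11/((-5/9/(-28))) = 11/((-5/9*(-1/28))) = 11/(5/252) = 11*(252/5) = 2772/5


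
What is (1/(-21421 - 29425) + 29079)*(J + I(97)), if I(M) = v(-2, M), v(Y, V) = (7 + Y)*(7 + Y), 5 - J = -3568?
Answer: 2659912948567/25423 ≈ 1.0463e+8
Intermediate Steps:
J = 3573 (J = 5 - 1*(-3568) = 5 + 3568 = 3573)
v(Y, V) = (7 + Y)²
I(M) = 25 (I(M) = (7 - 2)² = 5² = 25)
(1/(-21421 - 29425) + 29079)*(J + I(97)) = (1/(-21421 - 29425) + 29079)*(3573 + 25) = (1/(-50846) + 29079)*3598 = (-1/50846 + 29079)*3598 = (1478550833/50846)*3598 = 2659912948567/25423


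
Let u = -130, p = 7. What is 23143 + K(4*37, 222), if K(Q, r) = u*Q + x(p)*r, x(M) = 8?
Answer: 5679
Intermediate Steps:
K(Q, r) = -130*Q + 8*r
23143 + K(4*37, 222) = 23143 + (-520*37 + 8*222) = 23143 + (-130*148 + 1776) = 23143 + (-19240 + 1776) = 23143 - 17464 = 5679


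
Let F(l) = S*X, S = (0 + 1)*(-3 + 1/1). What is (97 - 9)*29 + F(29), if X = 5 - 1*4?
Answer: 2550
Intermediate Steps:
S = -2 (S = 1*(-3 + 1) = 1*(-2) = -2)
X = 1 (X = 5 - 4 = 1)
F(l) = -2 (F(l) = -2*1 = -2)
(97 - 9)*29 + F(29) = (97 - 9)*29 - 2 = 88*29 - 2 = 2552 - 2 = 2550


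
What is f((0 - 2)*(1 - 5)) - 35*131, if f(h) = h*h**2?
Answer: -4073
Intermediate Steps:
f(h) = h**3
f((0 - 2)*(1 - 5)) - 35*131 = ((0 - 2)*(1 - 5))**3 - 35*131 = (-2*(-4))**3 - 4585 = 8**3 - 4585 = 512 - 4585 = -4073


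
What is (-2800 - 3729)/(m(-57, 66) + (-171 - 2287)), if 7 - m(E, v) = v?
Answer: 6529/2517 ≈ 2.5940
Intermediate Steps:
m(E, v) = 7 - v
(-2800 - 3729)/(m(-57, 66) + (-171 - 2287)) = (-2800 - 3729)/((7 - 1*66) + (-171 - 2287)) = -6529/((7 - 66) - 2458) = -6529/(-59 - 2458) = -6529/(-2517) = -6529*(-1/2517) = 6529/2517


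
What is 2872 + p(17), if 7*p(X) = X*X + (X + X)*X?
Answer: 20971/7 ≈ 2995.9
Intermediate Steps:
p(X) = 3*X**2/7 (p(X) = (X*X + (X + X)*X)/7 = (X**2 + (2*X)*X)/7 = (X**2 + 2*X**2)/7 = (3*X**2)/7 = 3*X**2/7)
2872 + p(17) = 2872 + (3/7)*17**2 = 2872 + (3/7)*289 = 2872 + 867/7 = 20971/7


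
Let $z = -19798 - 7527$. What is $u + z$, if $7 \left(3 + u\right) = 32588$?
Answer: $- \frac{158708}{7} \approx -22673.0$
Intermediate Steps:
$z = -27325$
$u = \frac{32567}{7}$ ($u = -3 + \frac{1}{7} \cdot 32588 = -3 + \frac{32588}{7} = \frac{32567}{7} \approx 4652.4$)
$u + z = \frac{32567}{7} - 27325 = - \frac{158708}{7}$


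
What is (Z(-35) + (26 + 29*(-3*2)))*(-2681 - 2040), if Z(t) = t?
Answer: 863943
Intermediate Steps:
(Z(-35) + (26 + 29*(-3*2)))*(-2681 - 2040) = (-35 + (26 + 29*(-3*2)))*(-2681 - 2040) = (-35 + (26 + 29*(-6)))*(-4721) = (-35 + (26 - 174))*(-4721) = (-35 - 148)*(-4721) = -183*(-4721) = 863943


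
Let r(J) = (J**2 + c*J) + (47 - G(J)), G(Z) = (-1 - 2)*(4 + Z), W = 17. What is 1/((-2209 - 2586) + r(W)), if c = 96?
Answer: -1/2764 ≈ -0.00036179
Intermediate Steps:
G(Z) = -12 - 3*Z (G(Z) = -3*(4 + Z) = -12 - 3*Z)
r(J) = 59 + J**2 + 99*J (r(J) = (J**2 + 96*J) + (47 - (-12 - 3*J)) = (J**2 + 96*J) + (47 + (12 + 3*J)) = (J**2 + 96*J) + (59 + 3*J) = 59 + J**2 + 99*J)
1/((-2209 - 2586) + r(W)) = 1/((-2209 - 2586) + (59 + 17**2 + 99*17)) = 1/(-4795 + (59 + 289 + 1683)) = 1/(-4795 + 2031) = 1/(-2764) = -1/2764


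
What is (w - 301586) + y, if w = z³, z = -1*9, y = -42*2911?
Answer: -424577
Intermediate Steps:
y = -122262
z = -9
w = -729 (w = (-9)³ = -729)
(w - 301586) + y = (-729 - 301586) - 122262 = -302315 - 122262 = -424577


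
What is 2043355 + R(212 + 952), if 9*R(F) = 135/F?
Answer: 792821745/388 ≈ 2.0434e+6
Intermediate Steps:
R(F) = 15/F (R(F) = (135/F)/9 = 15/F)
2043355 + R(212 + 952) = 2043355 + 15/(212 + 952) = 2043355 + 15/1164 = 2043355 + 15*(1/1164) = 2043355 + 5/388 = 792821745/388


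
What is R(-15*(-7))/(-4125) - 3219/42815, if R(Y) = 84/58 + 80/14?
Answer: -551552627/7170442125 ≈ -0.076920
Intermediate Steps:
R(Y) = 1454/203 (R(Y) = 84*(1/58) + 80*(1/14) = 42/29 + 40/7 = 1454/203)
R(-15*(-7))/(-4125) - 3219/42815 = (1454/203)/(-4125) - 3219/42815 = (1454/203)*(-1/4125) - 3219*1/42815 = -1454/837375 - 3219/42815 = -551552627/7170442125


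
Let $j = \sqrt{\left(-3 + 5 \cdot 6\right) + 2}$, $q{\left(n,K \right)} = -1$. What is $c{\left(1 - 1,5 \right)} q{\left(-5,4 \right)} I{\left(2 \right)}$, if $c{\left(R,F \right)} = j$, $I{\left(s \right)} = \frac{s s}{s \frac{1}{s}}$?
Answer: $- 4 \sqrt{29} \approx -21.541$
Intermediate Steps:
$I{\left(s \right)} = s^{2}$ ($I{\left(s \right)} = \frac{s^{2}}{1} = s^{2} \cdot 1 = s^{2}$)
$j = \sqrt{29}$ ($j = \sqrt{\left(-3 + 30\right) + 2} = \sqrt{27 + 2} = \sqrt{29} \approx 5.3852$)
$c{\left(R,F \right)} = \sqrt{29}$
$c{\left(1 - 1,5 \right)} q{\left(-5,4 \right)} I{\left(2 \right)} = \sqrt{29} \left(-1\right) 2^{2} = - \sqrt{29} \cdot 4 = - 4 \sqrt{29}$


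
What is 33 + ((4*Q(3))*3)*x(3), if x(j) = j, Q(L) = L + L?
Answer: 249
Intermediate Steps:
Q(L) = 2*L
33 + ((4*Q(3))*3)*x(3) = 33 + ((4*(2*3))*3)*3 = 33 + ((4*6)*3)*3 = 33 + (24*3)*3 = 33 + 72*3 = 33 + 216 = 249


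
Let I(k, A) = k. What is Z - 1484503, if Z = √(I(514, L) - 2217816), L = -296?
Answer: -1484503 + I*√2217302 ≈ -1.4845e+6 + 1489.1*I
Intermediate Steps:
Z = I*√2217302 (Z = √(514 - 2217816) = √(-2217302) = I*√2217302 ≈ 1489.1*I)
Z - 1484503 = I*√2217302 - 1484503 = -1484503 + I*√2217302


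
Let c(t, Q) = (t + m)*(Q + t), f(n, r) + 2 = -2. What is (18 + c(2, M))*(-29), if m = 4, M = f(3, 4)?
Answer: -174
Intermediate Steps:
f(n, r) = -4 (f(n, r) = -2 - 2 = -4)
M = -4
c(t, Q) = (4 + t)*(Q + t) (c(t, Q) = (t + 4)*(Q + t) = (4 + t)*(Q + t))
(18 + c(2, M))*(-29) = (18 + (2**2 + 4*(-4) + 4*2 - 4*2))*(-29) = (18 + (4 - 16 + 8 - 8))*(-29) = (18 - 12)*(-29) = 6*(-29) = -174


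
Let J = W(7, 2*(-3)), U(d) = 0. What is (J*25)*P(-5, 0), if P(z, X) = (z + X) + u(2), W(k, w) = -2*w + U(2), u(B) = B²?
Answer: -300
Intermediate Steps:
W(k, w) = -2*w (W(k, w) = -2*w + 0 = -2*w)
J = 12 (J = -4*(-3) = -2*(-6) = 12)
P(z, X) = 4 + X + z (P(z, X) = (z + X) + 2² = (X + z) + 4 = 4 + X + z)
(J*25)*P(-5, 0) = (12*25)*(4 + 0 - 5) = 300*(-1) = -300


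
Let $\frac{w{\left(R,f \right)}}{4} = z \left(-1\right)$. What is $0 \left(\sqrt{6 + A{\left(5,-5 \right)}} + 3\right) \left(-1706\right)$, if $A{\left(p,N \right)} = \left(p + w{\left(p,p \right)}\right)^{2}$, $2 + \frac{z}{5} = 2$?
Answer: $0$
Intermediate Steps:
$z = 0$ ($z = -10 + 5 \cdot 2 = -10 + 10 = 0$)
$w{\left(R,f \right)} = 0$ ($w{\left(R,f \right)} = 4 \cdot 0 \left(-1\right) = 4 \cdot 0 = 0$)
$A{\left(p,N \right)} = p^{2}$ ($A{\left(p,N \right)} = \left(p + 0\right)^{2} = p^{2}$)
$0 \left(\sqrt{6 + A{\left(5,-5 \right)}} + 3\right) \left(-1706\right) = 0 \left(\sqrt{6 + 5^{2}} + 3\right) \left(-1706\right) = 0 \left(\sqrt{6 + 25} + 3\right) \left(-1706\right) = 0 \left(\sqrt{31} + 3\right) \left(-1706\right) = 0 \left(3 + \sqrt{31}\right) \left(-1706\right) = 0 \left(-1706\right) = 0$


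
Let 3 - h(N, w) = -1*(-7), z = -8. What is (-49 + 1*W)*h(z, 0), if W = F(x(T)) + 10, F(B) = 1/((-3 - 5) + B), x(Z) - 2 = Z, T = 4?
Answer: 158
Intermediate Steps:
x(Z) = 2 + Z
h(N, w) = -4 (h(N, w) = 3 - (-1)*(-7) = 3 - 1*7 = 3 - 7 = -4)
F(B) = 1/(-8 + B)
W = 19/2 (W = 1/(-8 + (2 + 4)) + 10 = 1/(-8 + 6) + 10 = 1/(-2) + 10 = -1/2 + 10 = 19/2 ≈ 9.5000)
(-49 + 1*W)*h(z, 0) = (-49 + 1*(19/2))*(-4) = (-49 + 19/2)*(-4) = -79/2*(-4) = 158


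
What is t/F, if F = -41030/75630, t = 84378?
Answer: -638150814/4103 ≈ -1.5553e+5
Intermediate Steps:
F = -4103/7563 (F = -41030*1/75630 = -4103/7563 ≈ -0.54251)
t/F = 84378/(-4103/7563) = 84378*(-7563/4103) = -638150814/4103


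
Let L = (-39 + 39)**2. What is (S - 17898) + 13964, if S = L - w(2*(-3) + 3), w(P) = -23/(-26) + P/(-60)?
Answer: -1023083/260 ≈ -3934.9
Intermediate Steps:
L = 0 (L = 0**2 = 0)
w(P) = 23/26 - P/60 (w(P) = -23*(-1/26) + P*(-1/60) = 23/26 - P/60)
S = -243/260 (S = 0 - (23/26 - (2*(-3) + 3)/60) = 0 - (23/26 - (-6 + 3)/60) = 0 - (23/26 - 1/60*(-3)) = 0 - (23/26 + 1/20) = 0 - 1*243/260 = 0 - 243/260 = -243/260 ≈ -0.93462)
(S - 17898) + 13964 = (-243/260 - 17898) + 13964 = -4653723/260 + 13964 = -1023083/260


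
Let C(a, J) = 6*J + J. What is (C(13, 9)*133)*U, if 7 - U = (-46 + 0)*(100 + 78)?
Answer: 68665905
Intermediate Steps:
C(a, J) = 7*J
U = 8195 (U = 7 - (-46 + 0)*(100 + 78) = 7 - (-46)*178 = 7 - 1*(-8188) = 7 + 8188 = 8195)
(C(13, 9)*133)*U = ((7*9)*133)*8195 = (63*133)*8195 = 8379*8195 = 68665905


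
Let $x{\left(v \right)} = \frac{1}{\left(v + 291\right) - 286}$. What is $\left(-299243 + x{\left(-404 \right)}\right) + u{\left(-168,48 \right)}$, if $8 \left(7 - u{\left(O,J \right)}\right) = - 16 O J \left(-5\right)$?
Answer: $- \frac{87219805}{399} \approx -2.186 \cdot 10^{5}$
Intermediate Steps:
$x{\left(v \right)} = \frac{1}{5 + v}$ ($x{\left(v \right)} = \frac{1}{\left(291 + v\right) - 286} = \frac{1}{5 + v}$)
$u{\left(O,J \right)} = 7 - 10 J O$ ($u{\left(O,J \right)} = 7 - \frac{\left(-16\right) O J \left(-5\right)}{8} = 7 - \frac{\left(-16\right) J O \left(-5\right)}{8} = 7 - \frac{\left(-16\right) \left(- 5 J O\right)}{8} = 7 - \frac{80 J O}{8} = 7 - 10 J O$)
$\left(-299243 + x{\left(-404 \right)}\right) + u{\left(-168,48 \right)} = \left(-299243 + \frac{1}{5 - 404}\right) - \left(-7 + 480 \left(-168\right)\right) = \left(-299243 + \frac{1}{-399}\right) + \left(7 + 80640\right) = \left(-299243 - \frac{1}{399}\right) + 80647 = - \frac{119397958}{399} + 80647 = - \frac{87219805}{399}$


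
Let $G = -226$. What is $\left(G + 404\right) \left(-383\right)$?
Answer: $-68174$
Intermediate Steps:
$\left(G + 404\right) \left(-383\right) = \left(-226 + 404\right) \left(-383\right) = 178 \left(-383\right) = -68174$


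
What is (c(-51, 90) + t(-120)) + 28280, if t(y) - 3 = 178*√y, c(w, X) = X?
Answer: 28373 + 356*I*√30 ≈ 28373.0 + 1949.9*I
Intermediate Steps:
t(y) = 3 + 178*√y
(c(-51, 90) + t(-120)) + 28280 = (90 + (3 + 178*√(-120))) + 28280 = (90 + (3 + 178*(2*I*√30))) + 28280 = (90 + (3 + 356*I*√30)) + 28280 = (93 + 356*I*√30) + 28280 = 28373 + 356*I*√30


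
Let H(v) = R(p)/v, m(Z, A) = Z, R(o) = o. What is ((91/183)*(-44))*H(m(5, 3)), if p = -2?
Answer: 8008/915 ≈ 8.7519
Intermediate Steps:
H(v) = -2/v
((91/183)*(-44))*H(m(5, 3)) = ((91/183)*(-44))*(-2/5) = ((91*(1/183))*(-44))*(-2*⅕) = ((91/183)*(-44))*(-⅖) = -4004/183*(-⅖) = 8008/915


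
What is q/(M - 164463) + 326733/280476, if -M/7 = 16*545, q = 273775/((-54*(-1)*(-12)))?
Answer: 442786623869/379489076568 ≈ 1.1668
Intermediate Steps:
q = -273775/648 (q = 273775/((54*(-12))) = 273775/(-648) = 273775*(-1/648) = -273775/648 ≈ -422.49)
M = -61040 (M = -112*545 = -7*8720 = -61040)
q/(M - 164463) + 326733/280476 = -273775/(648*(-61040 - 164463)) + 326733/280476 = -273775/648/(-225503) + 326733*(1/280476) = -273775/648*(-1/225503) + 108911/93492 = 273775/146125944 + 108911/93492 = 442786623869/379489076568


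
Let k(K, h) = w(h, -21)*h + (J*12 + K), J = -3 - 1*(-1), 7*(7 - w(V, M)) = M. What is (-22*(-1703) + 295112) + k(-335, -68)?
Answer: 331539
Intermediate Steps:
w(V, M) = 7 - M/7
J = -2 (J = -3 + 1 = -2)
k(K, h) = -24 + K + 10*h (k(K, h) = (7 - ⅐*(-21))*h + (-2*12 + K) = (7 + 3)*h + (-24 + K) = 10*h + (-24 + K) = -24 + K + 10*h)
(-22*(-1703) + 295112) + k(-335, -68) = (-22*(-1703) + 295112) + (-24 - 335 + 10*(-68)) = (37466 + 295112) + (-24 - 335 - 680) = 332578 - 1039 = 331539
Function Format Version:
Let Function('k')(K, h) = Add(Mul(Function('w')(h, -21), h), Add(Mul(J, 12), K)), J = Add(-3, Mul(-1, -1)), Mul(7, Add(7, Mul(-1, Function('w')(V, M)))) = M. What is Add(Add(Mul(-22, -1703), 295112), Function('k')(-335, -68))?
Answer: 331539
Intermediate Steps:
Function('w')(V, M) = Add(7, Mul(Rational(-1, 7), M))
J = -2 (J = Add(-3, 1) = -2)
Function('k')(K, h) = Add(-24, K, Mul(10, h)) (Function('k')(K, h) = Add(Mul(Add(7, Mul(Rational(-1, 7), -21)), h), Add(Mul(-2, 12), K)) = Add(Mul(Add(7, 3), h), Add(-24, K)) = Add(Mul(10, h), Add(-24, K)) = Add(-24, K, Mul(10, h)))
Add(Add(Mul(-22, -1703), 295112), Function('k')(-335, -68)) = Add(Add(Mul(-22, -1703), 295112), Add(-24, -335, Mul(10, -68))) = Add(Add(37466, 295112), Add(-24, -335, -680)) = Add(332578, -1039) = 331539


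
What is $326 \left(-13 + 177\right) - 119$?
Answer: $53345$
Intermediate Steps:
$326 \left(-13 + 177\right) - 119 = 326 \cdot 164 - 119 = 53464 - 119 = 53345$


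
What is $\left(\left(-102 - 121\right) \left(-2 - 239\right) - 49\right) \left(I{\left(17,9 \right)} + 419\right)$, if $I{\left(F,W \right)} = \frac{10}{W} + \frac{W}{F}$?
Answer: $\frac{383959828}{17} \approx 2.2586 \cdot 10^{7}$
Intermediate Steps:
$\left(\left(-102 - 121\right) \left(-2 - 239\right) - 49\right) \left(I{\left(17,9 \right)} + 419\right) = \left(\left(-102 - 121\right) \left(-2 - 239\right) - 49\right) \left(\left(\frac{10}{9} + \frac{9}{17}\right) + 419\right) = \left(\left(-223\right) \left(-241\right) - 49\right) \left(\left(10 \cdot \frac{1}{9} + 9 \cdot \frac{1}{17}\right) + 419\right) = \left(53743 - 49\right) \left(\left(\frac{10}{9} + \frac{9}{17}\right) + 419\right) = 53694 \left(\frac{251}{153} + 419\right) = 53694 \cdot \frac{64358}{153} = \frac{383959828}{17}$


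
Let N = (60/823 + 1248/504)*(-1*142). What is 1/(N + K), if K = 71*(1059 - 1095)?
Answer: -17283/50431300 ≈ -0.00034270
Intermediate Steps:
K = -2556 (K = 71*(-36) = -2556)
N = -6255952/17283 (N = (60*(1/823) + 1248*(1/504))*(-142) = (60/823 + 52/21)*(-142) = (44056/17283)*(-142) = -6255952/17283 ≈ -361.97)
1/(N + K) = 1/(-6255952/17283 - 2556) = 1/(-50431300/17283) = -17283/50431300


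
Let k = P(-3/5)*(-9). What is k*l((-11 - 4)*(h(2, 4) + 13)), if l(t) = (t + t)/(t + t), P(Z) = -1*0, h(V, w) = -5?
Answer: 0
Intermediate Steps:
P(Z) = 0
l(t) = 1 (l(t) = (2*t)/((2*t)) = (2*t)*(1/(2*t)) = 1)
k = 0 (k = 0*(-9) = 0)
k*l((-11 - 4)*(h(2, 4) + 13)) = 0*1 = 0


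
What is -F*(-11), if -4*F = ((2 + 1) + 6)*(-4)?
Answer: 99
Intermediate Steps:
F = 9 (F = -((2 + 1) + 6)*(-4)/4 = -(3 + 6)*(-4)/4 = -9*(-4)/4 = -1/4*(-36) = 9)
-F*(-11) = -1*9*(-11) = -9*(-11) = 99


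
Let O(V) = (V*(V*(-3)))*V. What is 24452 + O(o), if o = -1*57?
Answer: 580031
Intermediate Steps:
o = -57
O(V) = -3*V³ (O(V) = (V*(-3*V))*V = (-3*V²)*V = -3*V³)
24452 + O(o) = 24452 - 3*(-57)³ = 24452 - 3*(-185193) = 24452 + 555579 = 580031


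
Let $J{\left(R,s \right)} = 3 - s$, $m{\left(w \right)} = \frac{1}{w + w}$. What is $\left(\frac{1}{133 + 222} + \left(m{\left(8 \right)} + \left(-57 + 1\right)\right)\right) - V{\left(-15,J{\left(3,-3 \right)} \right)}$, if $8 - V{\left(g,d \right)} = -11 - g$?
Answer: $- \frac{340429}{5680} \approx -59.935$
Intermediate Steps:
$m{\left(w \right)} = \frac{1}{2 w}$
$V{\left(g,d \right)} = 19 + g$ ($V{\left(g,d \right)} = 8 - \left(-11 - g\right) = 8 + \left(11 + g\right) = 19 + g$)
$\left(\frac{1}{133 + 222} + \left(m{\left(8 \right)} + \left(-57 + 1\right)\right)\right) - V{\left(-15,J{\left(3,-3 \right)} \right)} = \left(\frac{1}{133 + 222} + \left(\frac{1}{2 \cdot 8} + \left(-57 + 1\right)\right)\right) - \left(19 - 15\right) = \left(\frac{1}{355} + \left(\frac{1}{2} \cdot \frac{1}{8} - 56\right)\right) - 4 = \left(\frac{1}{355} + \left(\frac{1}{16} - 56\right)\right) - 4 = \left(\frac{1}{355} - \frac{895}{16}\right) - 4 = - \frac{317709}{5680} - 4 = - \frac{340429}{5680}$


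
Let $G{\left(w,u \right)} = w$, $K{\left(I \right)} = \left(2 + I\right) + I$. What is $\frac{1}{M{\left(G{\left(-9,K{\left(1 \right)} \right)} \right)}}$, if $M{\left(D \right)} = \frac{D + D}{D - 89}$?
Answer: $\frac{49}{9} \approx 5.4444$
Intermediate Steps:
$K{\left(I \right)} = 2 + 2 I$
$M{\left(D \right)} = \frac{2 D}{-89 + D}$
$\frac{1}{M{\left(G{\left(-9,K{\left(1 \right)} \right)} \right)}} = \frac{1}{2 \left(-9\right) \frac{1}{-89 - 9}} = \frac{1}{2 \left(-9\right) \frac{1}{-98}} = \frac{1}{2 \left(-9\right) \left(- \frac{1}{98}\right)} = \frac{1}{\frac{9}{49}} = \frac{49}{9}$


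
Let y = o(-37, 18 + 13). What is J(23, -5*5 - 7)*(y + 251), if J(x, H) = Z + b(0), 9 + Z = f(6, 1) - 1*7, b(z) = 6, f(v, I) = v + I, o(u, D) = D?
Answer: -846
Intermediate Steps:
f(v, I) = I + v
y = 31 (y = 18 + 13 = 31)
Z = -9 (Z = -9 + ((1 + 6) - 1*7) = -9 + (7 - 7) = -9 + 0 = -9)
J(x, H) = -3 (J(x, H) = -9 + 6 = -3)
J(23, -5*5 - 7)*(y + 251) = -3*(31 + 251) = -3*282 = -846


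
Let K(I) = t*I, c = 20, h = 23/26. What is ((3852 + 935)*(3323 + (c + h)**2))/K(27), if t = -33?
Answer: -12164710039/602316 ≈ -20197.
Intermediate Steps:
h = 23/26 (h = 23*(1/26) = 23/26 ≈ 0.88461)
K(I) = -33*I
((3852 + 935)*(3323 + (c + h)**2))/K(27) = ((3852 + 935)*(3323 + (20 + 23/26)**2))/((-33*27)) = (4787*(3323 + (543/26)**2))/(-891) = (4787*(3323 + 294849/676))*(-1/891) = (4787*(2541197/676))*(-1/891) = (12164710039/676)*(-1/891) = -12164710039/602316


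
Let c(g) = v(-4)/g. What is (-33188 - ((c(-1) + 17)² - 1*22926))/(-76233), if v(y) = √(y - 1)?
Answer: 10546/76233 - 34*I*√5/76233 ≈ 0.13834 - 0.00099729*I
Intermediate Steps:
v(y) = √(-1 + y)
c(g) = I*√5/g (c(g) = √(-1 - 4)/g = √(-5)/g = (I*√5)/g = I*√5/g)
(-33188 - ((c(-1) + 17)² - 1*22926))/(-76233) = (-33188 - ((I*√5/(-1) + 17)² - 1*22926))/(-76233) = (-33188 - ((I*√5*(-1) + 17)² - 22926))*(-1/76233) = (-33188 - ((-I*√5 + 17)² - 22926))*(-1/76233) = (-33188 - ((17 - I*√5)² - 22926))*(-1/76233) = (-33188 - (-22926 + (17 - I*√5)²))*(-1/76233) = (-33188 + (22926 - (17 - I*√5)²))*(-1/76233) = (-10262 - (17 - I*√5)²)*(-1/76233) = 10262/76233 + (17 - I*√5)²/76233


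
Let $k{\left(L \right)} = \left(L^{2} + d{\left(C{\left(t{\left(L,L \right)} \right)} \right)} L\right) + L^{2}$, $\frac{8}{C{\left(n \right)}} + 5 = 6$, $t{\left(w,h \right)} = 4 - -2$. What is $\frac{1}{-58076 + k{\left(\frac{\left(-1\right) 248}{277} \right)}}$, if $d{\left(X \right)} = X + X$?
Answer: $- \frac{76729}{4457089532} \approx -1.7215 \cdot 10^{-5}$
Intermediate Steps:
$t{\left(w,h \right)} = 6$ ($t{\left(w,h \right)} = 4 + 2 = 6$)
$C{\left(n \right)} = 8$ ($C{\left(n \right)} = \frac{8}{-5 + 6} = \frac{8}{1} = 8 \cdot 1 = 8$)
$d{\left(X \right)} = 2 X$
$k{\left(L \right)} = 2 L^{2} + 16 L$ ($k{\left(L \right)} = \left(L^{2} + 2 \cdot 8 L\right) + L^{2} = \left(L^{2} + 16 L\right) + L^{2} = 2 L^{2} + 16 L$)
$\frac{1}{-58076 + k{\left(\frac{\left(-1\right) 248}{277} \right)}} = \frac{1}{-58076 + 2 \frac{\left(-1\right) 248}{277} \left(8 + \frac{\left(-1\right) 248}{277}\right)} = \frac{1}{-58076 + 2 \left(\left(-248\right) \frac{1}{277}\right) \left(8 - \frac{248}{277}\right)} = \frac{1}{-58076 + 2 \left(- \frac{248}{277}\right) \left(8 - \frac{248}{277}\right)} = \frac{1}{-58076 + 2 \left(- \frac{248}{277}\right) \frac{1968}{277}} = \frac{1}{-58076 - \frac{976128}{76729}} = \frac{1}{- \frac{4457089532}{76729}} = - \frac{76729}{4457089532}$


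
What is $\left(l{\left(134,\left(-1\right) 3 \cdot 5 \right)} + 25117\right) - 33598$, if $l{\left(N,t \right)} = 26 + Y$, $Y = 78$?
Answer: $-8377$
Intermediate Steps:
$l{\left(N,t \right)} = 104$ ($l{\left(N,t \right)} = 26 + 78 = 104$)
$\left(l{\left(134,\left(-1\right) 3 \cdot 5 \right)} + 25117\right) - 33598 = \left(104 + 25117\right) - 33598 = 25221 - 33598 = -8377$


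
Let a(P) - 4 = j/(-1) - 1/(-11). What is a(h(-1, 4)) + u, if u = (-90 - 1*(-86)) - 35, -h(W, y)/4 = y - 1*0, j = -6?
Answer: -318/11 ≈ -28.909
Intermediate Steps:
h(W, y) = -4*y (h(W, y) = -4*(y - 1*0) = -4*(y + 0) = -4*y)
a(P) = 111/11 (a(P) = 4 + (-6/(-1) - 1/(-11)) = 4 + (-6*(-1) - 1*(-1/11)) = 4 + (6 + 1/11) = 4 + 67/11 = 111/11)
u = -39 (u = (-90 + 86) - 35 = -4 - 35 = -39)
a(h(-1, 4)) + u = 111/11 - 39 = -318/11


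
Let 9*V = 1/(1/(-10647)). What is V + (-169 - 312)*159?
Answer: -77662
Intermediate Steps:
V = -1183 (V = 1/(9*(1/(-10647))) = 1/(9*(-1/10647)) = (1/9)*(-10647) = -1183)
V + (-169 - 312)*159 = -1183 + (-169 - 312)*159 = -1183 - 481*159 = -1183 - 76479 = -77662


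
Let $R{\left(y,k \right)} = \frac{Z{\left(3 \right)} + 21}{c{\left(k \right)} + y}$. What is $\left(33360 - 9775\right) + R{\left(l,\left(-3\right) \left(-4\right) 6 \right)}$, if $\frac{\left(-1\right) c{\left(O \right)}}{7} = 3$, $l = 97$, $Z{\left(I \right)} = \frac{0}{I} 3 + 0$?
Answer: $\frac{1792481}{76} \approx 23585.0$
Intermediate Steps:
$Z{\left(I \right)} = 0$ ($Z{\left(I \right)} = 0 \cdot 3 + 0 = 0 + 0 = 0$)
$c{\left(O \right)} = -21$ ($c{\left(O \right)} = \left(-7\right) 3 = -21$)
$R{\left(y,k \right)} = \frac{21}{-21 + y}$ ($R{\left(y,k \right)} = \frac{0 + 21}{-21 + y} = \frac{21}{-21 + y}$)
$\left(33360 - 9775\right) + R{\left(l,\left(-3\right) \left(-4\right) 6 \right)} = \left(33360 - 9775\right) + \frac{21}{-21 + 97} = 23585 + \frac{21}{76} = \frac{1792481}{76}$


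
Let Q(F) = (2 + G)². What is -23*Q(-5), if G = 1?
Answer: -207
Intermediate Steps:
Q(F) = 9 (Q(F) = (2 + 1)² = 3² = 9)
-23*Q(-5) = -23*9 = -207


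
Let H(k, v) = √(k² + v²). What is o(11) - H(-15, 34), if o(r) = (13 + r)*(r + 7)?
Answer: 432 - √1381 ≈ 394.84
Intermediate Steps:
o(r) = (7 + r)*(13 + r) (o(r) = (13 + r)*(7 + r) = (7 + r)*(13 + r))
o(11) - H(-15, 34) = (91 + 11² + 20*11) - √((-15)² + 34²) = (91 + 121 + 220) - √(225 + 1156) = 432 - √1381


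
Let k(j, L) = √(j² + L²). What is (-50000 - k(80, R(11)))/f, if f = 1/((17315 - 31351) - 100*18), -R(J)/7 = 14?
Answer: 791800000 + 31672*√4001 ≈ 7.9380e+8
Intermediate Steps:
R(J) = -98 (R(J) = -7*14 = -98)
f = -1/15836 (f = 1/(-14036 - 1800) = 1/(-15836) = -1/15836 ≈ -6.3147e-5)
k(j, L) = √(L² + j²)
(-50000 - k(80, R(11)))/f = (-50000 - √((-98)² + 80²))/(-1/15836) = (-50000 - √(9604 + 6400))*(-15836) = (-50000 - √16004)*(-15836) = (-50000 - 2*√4001)*(-15836) = 791800000 + 31672*√4001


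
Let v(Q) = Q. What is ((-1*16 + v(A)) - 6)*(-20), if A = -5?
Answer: 540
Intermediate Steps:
((-1*16 + v(A)) - 6)*(-20) = ((-1*16 - 5) - 6)*(-20) = ((-16 - 5) - 6)*(-20) = (-21 - 6)*(-20) = -27*(-20) = 540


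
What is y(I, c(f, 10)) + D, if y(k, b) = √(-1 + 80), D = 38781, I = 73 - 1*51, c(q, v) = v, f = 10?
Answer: 38781 + √79 ≈ 38790.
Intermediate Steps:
I = 22 (I = 73 - 51 = 22)
y(k, b) = √79
y(I, c(f, 10)) + D = √79 + 38781 = 38781 + √79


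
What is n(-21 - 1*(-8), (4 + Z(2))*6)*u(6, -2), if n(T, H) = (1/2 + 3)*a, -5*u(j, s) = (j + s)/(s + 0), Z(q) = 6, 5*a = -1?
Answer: -7/25 ≈ -0.28000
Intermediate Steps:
a = -⅕ (a = (⅕)*(-1) = -⅕ ≈ -0.20000)
u(j, s) = -(j + s)/(5*s) (u(j, s) = -(j + s)/(5*(s + 0)) = -(j + s)/(5*s))
n(T, H) = -7/10 (n(T, H) = (1/2 + 3)*(-⅕) = (1*(½) + 3)*(-⅕) = (½ + 3)*(-⅕) = (7/2)*(-⅕) = -7/10)
n(-21 - 1*(-8), (4 + Z(2))*6)*u(6, -2) = -7*(-1*6 - 1*(-2))/(50*(-2)) = -7*(-1)*(-6 + 2)/(50*2) = -7*(-1)*(-4)/(50*2) = -7/10*⅖ = -7/25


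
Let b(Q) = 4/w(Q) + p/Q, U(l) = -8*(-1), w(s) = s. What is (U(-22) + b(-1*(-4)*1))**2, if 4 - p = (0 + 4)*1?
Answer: 81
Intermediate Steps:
p = 0 (p = 4 - (0 + 4) = 4 - 4 = 0)
U(l) = 8
b(Q) = 4/Q (b(Q) = 4/Q + 0/Q = 4/Q + 0 = 4/Q)
(U(-22) + b(-1*(-4)*1))**2 = (8 + 4/((-1*(-4)*1)))**2 = (8 + 4/((4*1)))**2 = (8 + 4/4)**2 = (8 + 4*(1/4))**2 = (8 + 1)**2 = 9**2 = 81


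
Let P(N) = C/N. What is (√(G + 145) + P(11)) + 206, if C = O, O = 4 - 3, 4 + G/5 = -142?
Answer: 2267/11 + 3*I*√65 ≈ 206.09 + 24.187*I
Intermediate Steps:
G = -730 (G = -20 + 5*(-142) = -20 - 710 = -730)
O = 1
C = 1
P(N) = 1/N
(√(G + 145) + P(11)) + 206 = (√(-730 + 145) + 1/11) + 206 = (√(-585) + 1/11) + 206 = (3*I*√65 + 1/11) + 206 = (1/11 + 3*I*√65) + 206 = 2267/11 + 3*I*√65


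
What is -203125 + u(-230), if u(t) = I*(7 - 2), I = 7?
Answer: -203090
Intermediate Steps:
u(t) = 35 (u(t) = 7*(7 - 2) = 7*5 = 35)
-203125 + u(-230) = -203125 + 35 = -203090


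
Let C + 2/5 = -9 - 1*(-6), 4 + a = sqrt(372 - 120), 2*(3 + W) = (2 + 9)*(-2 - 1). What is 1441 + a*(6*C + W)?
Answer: 8003/5 - 1197*sqrt(7)/5 ≈ 967.21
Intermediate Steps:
W = -39/2 (W = -3 + ((2 + 9)*(-2 - 1))/2 = -3 + (11*(-3))/2 = -3 + (1/2)*(-33) = -3 - 33/2 = -39/2 ≈ -19.500)
a = -4 + 6*sqrt(7) (a = -4 + sqrt(372 - 120) = -4 + sqrt(252) = -4 + 6*sqrt(7) ≈ 11.875)
C = -17/5 (C = -2/5 + (-9 - 1*(-6)) = -2/5 + (-9 + 6) = -2/5 - 3 = -17/5 ≈ -3.4000)
1441 + a*(6*C + W) = 1441 + (-4 + 6*sqrt(7))*(6*(-17/5) - 39/2) = 1441 + (-4 + 6*sqrt(7))*(-102/5 - 39/2) = 1441 + (-4 + 6*sqrt(7))*(-399/10) = 1441 + (798/5 - 1197*sqrt(7)/5) = 8003/5 - 1197*sqrt(7)/5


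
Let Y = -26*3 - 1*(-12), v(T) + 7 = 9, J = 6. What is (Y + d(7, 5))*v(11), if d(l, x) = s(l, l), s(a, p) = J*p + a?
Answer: -34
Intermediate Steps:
s(a, p) = a + 6*p (s(a, p) = 6*p + a = a + 6*p)
d(l, x) = 7*l (d(l, x) = l + 6*l = 7*l)
v(T) = 2 (v(T) = -7 + 9 = 2)
Y = -66 (Y = -78 + 12 = -66)
(Y + d(7, 5))*v(11) = (-66 + 7*7)*2 = (-66 + 49)*2 = -17*2 = -34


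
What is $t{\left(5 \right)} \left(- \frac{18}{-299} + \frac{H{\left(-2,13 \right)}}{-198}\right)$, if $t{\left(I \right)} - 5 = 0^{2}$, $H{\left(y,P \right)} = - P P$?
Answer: $\frac{270475}{59202} \approx 4.5687$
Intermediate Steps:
$H{\left(y,P \right)} = - P^{2}$
$t{\left(I \right)} = 5$ ($t{\left(I \right)} = 5 + 0^{2} = 5 + 0 = 5$)
$t{\left(5 \right)} \left(- \frac{18}{-299} + \frac{H{\left(-2,13 \right)}}{-198}\right) = 5 \left(- \frac{18}{-299} + \frac{\left(-1\right) 13^{2}}{-198}\right) = 5 \left(\left(-18\right) \left(- \frac{1}{299}\right) + \left(-1\right) 169 \left(- \frac{1}{198}\right)\right) = 5 \left(\frac{18}{299} - - \frac{169}{198}\right) = 5 \left(\frac{18}{299} + \frac{169}{198}\right) = 5 \cdot \frac{54095}{59202} = \frac{270475}{59202}$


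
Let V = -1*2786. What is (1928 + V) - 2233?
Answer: -3091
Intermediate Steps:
V = -2786
(1928 + V) - 2233 = (1928 - 2786) - 2233 = -858 - 2233 = -3091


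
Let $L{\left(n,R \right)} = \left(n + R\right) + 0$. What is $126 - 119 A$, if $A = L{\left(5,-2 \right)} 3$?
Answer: $-945$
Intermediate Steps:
$L{\left(n,R \right)} = R + n$ ($L{\left(n,R \right)} = \left(R + n\right) + 0 = R + n$)
$A = 9$ ($A = \left(-2 + 5\right) 3 = 3 \cdot 3 = 9$)
$126 - 119 A = 126 - 1071 = -945$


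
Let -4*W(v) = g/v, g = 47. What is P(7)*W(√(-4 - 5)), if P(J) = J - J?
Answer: 0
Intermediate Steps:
W(v) = -47/(4*v)
P(J) = 0
P(7)*W(√(-4 - 5)) = 0*(-47/(4*√(-4 - 5))) = 0*(-47*(-I/3)/4) = 0*(-(-47)*I/12) = 0*(47*I/12) = 0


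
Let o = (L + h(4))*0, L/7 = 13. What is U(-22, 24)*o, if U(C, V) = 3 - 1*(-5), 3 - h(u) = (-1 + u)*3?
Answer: 0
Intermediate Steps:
L = 91 (L = 7*13 = 91)
h(u) = 6 - 3*u (h(u) = 3 - (-1 + u)*3 = 3 - (-3 + 3*u) = 3 + (3 - 3*u) = 6 - 3*u)
o = 0 (o = (91 + (6 - 3*4))*0 = (91 + (6 - 12))*0 = (91 - 6)*0 = 85*0 = 0)
U(C, V) = 8 (U(C, V) = 3 + 5 = 8)
U(-22, 24)*o = 8*0 = 0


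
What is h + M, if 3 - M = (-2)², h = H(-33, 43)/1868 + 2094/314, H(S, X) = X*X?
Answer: 1952813/293276 ≈ 6.6586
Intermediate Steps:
H(S, X) = X²
h = 2246089/293276 (h = 43²/1868 + 2094/314 = 1849*(1/1868) + 2094*(1/314) = 1849/1868 + 1047/157 = 2246089/293276 ≈ 7.6586)
M = -1 (M = 3 - 1*(-2)² = 3 - 1*4 = 3 - 4 = -1)
h + M = 2246089/293276 - 1 = 1952813/293276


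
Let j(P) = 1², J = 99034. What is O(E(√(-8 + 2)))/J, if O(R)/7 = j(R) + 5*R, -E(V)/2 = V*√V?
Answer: 7/99034 - 35*(-6)^(¾)/49517 ≈ 0.0019868 - 0.0019161*I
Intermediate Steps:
j(P) = 1
E(V) = -2*V^(3/2) (E(V) = -2*V*√V = -2*V^(3/2))
O(R) = 7 + 35*R (O(R) = 7*(1 + 5*R) = 7 + 35*R)
O(E(√(-8 + 2)))/J = (7 + 35*(-2*(-8 + 2)^(¾)))/99034 = (7 + 35*(-2*(-6)^(¾)))*(1/99034) = (7 + 35*(-2*6^(¾)*I^(3/2)))*(1/99034) = (7 - 70*6^(¾)*I^(3/2))*(1/99034) = 7/99034 - 35*6^(¾)*I^(3/2)/49517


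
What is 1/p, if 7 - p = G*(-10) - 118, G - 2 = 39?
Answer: 1/535 ≈ 0.0018692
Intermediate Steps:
G = 41 (G = 2 + 39 = 41)
p = 535 (p = 7 - (41*(-10) - 118) = 7 - (-410 - 118) = 7 - 1*(-528) = 7 + 528 = 535)
1/p = 1/535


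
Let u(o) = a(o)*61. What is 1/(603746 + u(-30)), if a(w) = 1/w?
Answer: 30/18112319 ≈ 1.6563e-6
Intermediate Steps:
u(o) = 61/o
1/(603746 + u(-30)) = 1/(603746 + 61/(-30)) = 1/(603746 + 61*(-1/30)) = 1/(603746 - 61/30) = 1/(18112319/30) = 30/18112319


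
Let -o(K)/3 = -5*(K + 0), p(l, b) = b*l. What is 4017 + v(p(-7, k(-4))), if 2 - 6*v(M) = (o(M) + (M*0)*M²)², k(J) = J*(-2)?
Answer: -340748/3 ≈ -1.1358e+5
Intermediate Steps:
k(J) = -2*J
o(K) = 15*K (o(K) = -(-15)*(K + 0) = -(-15)*K = 15*K)
v(M) = ⅓ - 75*M²/2 (v(M) = ⅓ - (15*M + (M*0)*M²)²/6 = ⅓ - (15*M + 0*M²)²/6 = ⅓ - (15*M + 0)²/6 = ⅓ - 225*M²/6 = ⅓ - 75*M²/2)
4017 + v(p(-7, k(-4))) = 4017 + (⅓ - 75*(-2*(-4)*(-7))²/2) = 4017 + (⅓ - 75*(8*(-7))²/2) = 4017 + (⅓ - 75/2*(-56)²) = 4017 + (⅓ - 75/2*3136) = 4017 + (⅓ - 117600) = 4017 - 352799/3 = -340748/3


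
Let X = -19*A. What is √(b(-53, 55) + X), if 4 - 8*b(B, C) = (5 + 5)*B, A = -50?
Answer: 7*√83/2 ≈ 31.887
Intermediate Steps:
b(B, C) = ½ - 5*B/4 (b(B, C) = ½ - (5 + 5)*B/8 = ½ - 5*B/4)
X = 950 (X = -19*(-50) = 950)
√(b(-53, 55) + X) = √((½ - 5/4*(-53)) + 950) = √((½ + 265/4) + 950) = √(267/4 + 950) = √(4067/4) = 7*√83/2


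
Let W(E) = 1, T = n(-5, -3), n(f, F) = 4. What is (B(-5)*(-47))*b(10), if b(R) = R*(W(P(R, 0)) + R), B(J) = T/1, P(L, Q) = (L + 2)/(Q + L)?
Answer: -20680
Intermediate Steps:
P(L, Q) = (2 + L)/(L + Q)
T = 4
B(J) = 4 (B(J) = 4/1 = 4*1 = 4)
b(R) = R*(1 + R)
(B(-5)*(-47))*b(10) = (4*(-47))*(10*(1 + 10)) = -1880*11 = -188*110 = -20680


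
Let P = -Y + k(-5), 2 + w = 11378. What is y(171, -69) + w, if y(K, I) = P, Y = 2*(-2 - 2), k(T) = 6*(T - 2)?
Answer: 11342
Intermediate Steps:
k(T) = -12 + 6*T (k(T) = 6*(-2 + T) = -12 + 6*T)
w = 11376 (w = -2 + 11378 = 11376)
Y = -8 (Y = 2*(-4) = -8)
P = -34 (P = -1*(-8) + (-12 + 6*(-5)) = 8 + (-12 - 30) = 8 - 42 = -34)
y(K, I) = -34
y(171, -69) + w = -34 + 11376 = 11342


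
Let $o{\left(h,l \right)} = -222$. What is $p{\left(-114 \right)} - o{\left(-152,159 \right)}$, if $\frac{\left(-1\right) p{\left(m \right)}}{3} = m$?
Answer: $564$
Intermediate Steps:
$p{\left(m \right)} = - 3 m$
$p{\left(-114 \right)} - o{\left(-152,159 \right)} = \left(-3\right) \left(-114\right) - -222 = 342 + 222 = 564$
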